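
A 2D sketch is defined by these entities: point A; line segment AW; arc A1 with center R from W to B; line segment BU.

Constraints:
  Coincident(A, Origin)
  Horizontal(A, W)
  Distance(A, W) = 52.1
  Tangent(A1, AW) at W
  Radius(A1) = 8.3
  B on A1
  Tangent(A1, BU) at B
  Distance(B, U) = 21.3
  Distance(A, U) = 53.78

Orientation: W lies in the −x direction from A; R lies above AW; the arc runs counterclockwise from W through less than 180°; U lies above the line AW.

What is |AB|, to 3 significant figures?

44.7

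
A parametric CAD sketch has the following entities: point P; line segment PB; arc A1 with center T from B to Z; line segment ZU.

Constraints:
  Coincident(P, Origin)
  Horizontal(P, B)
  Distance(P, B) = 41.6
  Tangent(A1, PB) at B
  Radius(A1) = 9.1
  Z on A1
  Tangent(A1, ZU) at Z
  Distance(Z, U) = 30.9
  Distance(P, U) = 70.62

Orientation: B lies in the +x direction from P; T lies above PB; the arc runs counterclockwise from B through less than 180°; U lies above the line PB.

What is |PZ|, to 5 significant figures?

50.330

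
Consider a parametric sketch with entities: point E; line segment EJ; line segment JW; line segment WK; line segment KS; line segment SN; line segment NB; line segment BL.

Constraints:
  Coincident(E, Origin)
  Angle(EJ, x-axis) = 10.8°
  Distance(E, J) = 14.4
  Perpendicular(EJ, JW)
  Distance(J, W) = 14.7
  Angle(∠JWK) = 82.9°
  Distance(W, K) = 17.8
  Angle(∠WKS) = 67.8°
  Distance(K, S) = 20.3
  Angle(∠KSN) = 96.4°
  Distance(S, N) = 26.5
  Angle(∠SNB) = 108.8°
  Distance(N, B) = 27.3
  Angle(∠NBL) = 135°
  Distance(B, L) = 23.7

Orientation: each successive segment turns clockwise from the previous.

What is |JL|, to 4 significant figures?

47.96

E is at the origin; EJ runs at 10.8° with length 14.4, so J = (14.14, 2.698). EJ is perpendicular to JW, so JW runs at -79.20°; with |JW| = 14.7, W = (16.90, -11.74). ∠JWK = 82.9° gives WK at -176.3° from the x-axis; with |WK| = 17.8, K = (-0.8635, -12.89). ∠WKS = 67.8° gives KS at 71.50° from the x-axis; with |KS| = 20.3, S = (5.578, 6.361). ∠KSN = 96.4° gives SN at -12.10° from the x-axis; with |SN| = 26.5, N = (31.49, 0.8061). ∠SNB = 108.8° gives NB at -83.30° from the x-axis; with |NB| = 27.3, B = (34.67, -26.31). ∠NBL = 135.0° gives BL at -128.3° from the x-axis; with |BL| = 23.7, L = (19.99, -44.91). Then |JL| = |L − J| = 47.96.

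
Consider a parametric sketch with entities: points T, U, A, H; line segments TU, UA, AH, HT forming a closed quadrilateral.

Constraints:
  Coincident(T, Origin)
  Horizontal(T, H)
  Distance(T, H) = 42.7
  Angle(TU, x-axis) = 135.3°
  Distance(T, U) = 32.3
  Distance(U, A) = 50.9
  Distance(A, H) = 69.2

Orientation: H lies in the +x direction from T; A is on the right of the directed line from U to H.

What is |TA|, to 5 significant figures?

34.818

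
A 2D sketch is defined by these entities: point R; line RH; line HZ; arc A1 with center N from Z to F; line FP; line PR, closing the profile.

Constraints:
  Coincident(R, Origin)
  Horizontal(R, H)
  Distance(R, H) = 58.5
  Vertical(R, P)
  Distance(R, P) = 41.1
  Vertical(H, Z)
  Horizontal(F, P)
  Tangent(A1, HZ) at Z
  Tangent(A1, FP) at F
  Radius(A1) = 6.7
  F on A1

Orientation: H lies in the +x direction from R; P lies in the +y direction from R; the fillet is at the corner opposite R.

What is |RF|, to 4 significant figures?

66.12

The virtual corner opposite R is at (58.50, 41.10). Since A1 is tangent to HZ there, NZ ⟂ HZ and tangency of A1 to FP means the radius NF is perpendicular to FP, with radius 6.7, so the center N sits 6.7 in from both sides at N = (51.80, 34.40). That places the tangent points at Z = (58.50, 34.40) on HZ and F = (51.80, 41.10) on FP. Then |RF| = |F − R| = 66.12.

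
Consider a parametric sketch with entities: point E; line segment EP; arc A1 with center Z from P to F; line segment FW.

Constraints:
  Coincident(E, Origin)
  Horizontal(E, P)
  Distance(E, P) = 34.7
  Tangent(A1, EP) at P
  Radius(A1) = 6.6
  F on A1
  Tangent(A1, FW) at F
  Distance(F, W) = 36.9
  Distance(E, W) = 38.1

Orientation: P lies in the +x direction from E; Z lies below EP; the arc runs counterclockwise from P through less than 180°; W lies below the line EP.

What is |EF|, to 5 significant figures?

29.068

Checks: |ZF| = 6.600 ✓; ∠(ZF, FW) = 90.00° ✓; |FW| = 36.90 ✓; |EW| = 38.10 ✓.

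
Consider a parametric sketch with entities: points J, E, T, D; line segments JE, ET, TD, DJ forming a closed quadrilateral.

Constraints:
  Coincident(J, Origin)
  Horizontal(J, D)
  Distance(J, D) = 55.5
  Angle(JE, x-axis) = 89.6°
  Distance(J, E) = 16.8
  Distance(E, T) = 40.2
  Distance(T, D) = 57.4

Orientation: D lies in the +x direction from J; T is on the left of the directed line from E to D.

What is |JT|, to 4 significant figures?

54.49

Checks: |ET| = 40.20 ✓; |TD| = 57.40 ✓.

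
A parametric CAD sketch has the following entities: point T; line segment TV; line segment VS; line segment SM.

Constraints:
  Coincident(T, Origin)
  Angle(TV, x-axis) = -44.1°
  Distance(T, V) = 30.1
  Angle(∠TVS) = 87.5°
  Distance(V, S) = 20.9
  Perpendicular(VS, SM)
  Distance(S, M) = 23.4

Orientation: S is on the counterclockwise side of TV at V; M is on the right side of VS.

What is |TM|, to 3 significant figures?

56.9

T is at the origin; TV runs at -44.1° with length 30.1, so V = 30.1·(cos -44.1°, sin -44.1°) = (21.6, -20.9). ∠TVS = 87.5°, so VS runs at -44.1° + (180° − 87.5°) = 48.4° from the x-axis; with |VS| = 20.9, S = V + 20.9·(cos 48.4°, sin 48.4°) = (35.5, -5.32). VS ⟂ SM; with |SM| = 23.4 on the right of VS, M = S + 23.4·(0.748, -0.664) = (53.0, -20.9). Then |TM| = |M − T| = 56.9.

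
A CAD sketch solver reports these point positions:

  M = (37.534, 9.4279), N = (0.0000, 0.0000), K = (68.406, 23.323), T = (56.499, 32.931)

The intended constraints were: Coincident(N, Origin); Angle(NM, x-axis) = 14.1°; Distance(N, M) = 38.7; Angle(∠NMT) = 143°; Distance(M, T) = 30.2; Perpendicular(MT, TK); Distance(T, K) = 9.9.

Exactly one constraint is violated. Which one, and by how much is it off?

Distance(T, K) = 9.9 — off by 5.40.

N = (0.00, 0.00) ✓; NM at 14.10° ✓; |NM| = 38.70 ✓; ∠NMT = 143.0° ✓; |MT| = 30.20 ✓; ∠(MT, TK) = 90.00° ✓; |TK| = 15.30 ✗.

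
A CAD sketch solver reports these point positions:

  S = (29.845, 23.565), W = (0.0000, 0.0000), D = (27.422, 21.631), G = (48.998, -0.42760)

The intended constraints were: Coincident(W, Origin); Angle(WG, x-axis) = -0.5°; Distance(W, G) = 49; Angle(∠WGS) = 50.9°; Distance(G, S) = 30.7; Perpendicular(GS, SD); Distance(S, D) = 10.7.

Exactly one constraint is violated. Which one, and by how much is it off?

Distance(S, D) = 10.7 — off by 7.60.

W = (0.00, 0.00) ✓; WG at -0.5000° ✓; |WG| = 49.00 ✓; ∠WGS = 50.90° ✓; |GS| = 30.70 ✓; ∠(GS, SD) = 90.00° ✓; |SD| = 3.100 ✗.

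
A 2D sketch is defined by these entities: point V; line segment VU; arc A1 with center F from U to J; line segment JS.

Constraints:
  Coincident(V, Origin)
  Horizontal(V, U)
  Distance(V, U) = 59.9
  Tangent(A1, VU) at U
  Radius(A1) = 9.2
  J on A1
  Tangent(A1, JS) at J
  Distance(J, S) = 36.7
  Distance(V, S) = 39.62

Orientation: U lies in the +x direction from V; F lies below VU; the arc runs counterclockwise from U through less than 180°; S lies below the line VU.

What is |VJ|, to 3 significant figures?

53.5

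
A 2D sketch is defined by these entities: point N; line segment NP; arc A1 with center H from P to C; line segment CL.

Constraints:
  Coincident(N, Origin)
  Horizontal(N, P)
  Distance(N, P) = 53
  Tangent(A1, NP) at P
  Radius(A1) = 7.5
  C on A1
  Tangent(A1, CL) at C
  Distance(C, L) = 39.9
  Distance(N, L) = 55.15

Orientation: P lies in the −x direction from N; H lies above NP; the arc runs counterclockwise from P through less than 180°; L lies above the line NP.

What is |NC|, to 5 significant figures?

46.139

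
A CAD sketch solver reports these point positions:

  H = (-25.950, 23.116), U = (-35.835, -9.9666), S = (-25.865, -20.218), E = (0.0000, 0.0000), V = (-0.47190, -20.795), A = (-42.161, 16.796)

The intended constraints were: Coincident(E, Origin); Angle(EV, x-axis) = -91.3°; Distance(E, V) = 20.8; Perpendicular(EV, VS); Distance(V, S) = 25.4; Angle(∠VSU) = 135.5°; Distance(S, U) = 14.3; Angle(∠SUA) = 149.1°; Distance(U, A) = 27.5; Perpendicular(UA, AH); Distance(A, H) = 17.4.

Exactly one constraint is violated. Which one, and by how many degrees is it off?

Perpendicular(UA, AH) — off by 8.00°.

E = (0.00, 0.00) ✓; EV at -91.30° ✓; |EV| = 20.80 ✓; ∠(EV, VS) = 90.00° ✓; |VS| = 25.40 ✓; ∠VSU = 135.5° ✓; |SU| = 14.30 ✓; ∠SUA = 149.1° ✓; |UA| = 27.50 ✓; ∠(UA, AH) = 82.00° ✗; |AH| = 17.40 ✓.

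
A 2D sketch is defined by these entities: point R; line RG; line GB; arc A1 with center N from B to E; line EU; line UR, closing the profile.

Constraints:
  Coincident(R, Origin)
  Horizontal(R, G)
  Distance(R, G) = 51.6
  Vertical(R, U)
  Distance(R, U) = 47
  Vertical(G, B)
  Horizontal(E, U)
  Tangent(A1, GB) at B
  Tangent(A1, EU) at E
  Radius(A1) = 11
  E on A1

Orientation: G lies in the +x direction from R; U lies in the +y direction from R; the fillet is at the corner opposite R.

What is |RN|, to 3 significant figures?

54.3

R is at the origin; R and G share the same y with |RG| = 51.6 and G on the +x side, so G = (51.6, 0.00). RU is vertical with |RU| = 47.0 and U on the +y side, so U = (0.00, 47.0). The virtual corner opposite R is at (51.6, 47.0). Tangency of A1 to GB means the radius NB is perpendicular to GB and since A1 is tangent to EU there, NE ⟂ EU, with radius 11.0, so the center N sits 11.0 in from both sides at N = (40.6, 36.0). Then |RN| = |N − R| = 54.3.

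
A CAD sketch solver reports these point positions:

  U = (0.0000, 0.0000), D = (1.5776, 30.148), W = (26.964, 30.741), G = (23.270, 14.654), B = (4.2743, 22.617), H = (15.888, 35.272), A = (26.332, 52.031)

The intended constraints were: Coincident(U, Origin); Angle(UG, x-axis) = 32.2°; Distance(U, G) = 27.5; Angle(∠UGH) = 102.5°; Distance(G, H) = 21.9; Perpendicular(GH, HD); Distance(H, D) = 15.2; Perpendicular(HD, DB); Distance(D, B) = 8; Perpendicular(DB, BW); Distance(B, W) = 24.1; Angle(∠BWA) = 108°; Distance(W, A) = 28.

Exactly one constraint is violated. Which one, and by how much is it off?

Distance(W, A) = 28 — off by 6.70.

U = (0.00, 0.00) ✓; UG at 32.20° ✓; |UG| = 27.50 ✓; ∠UGH = 102.5° ✓; |GH| = 21.90 ✓; ∠(GH, HD) = 90.00° ✓; |HD| = 15.20 ✓; ∠(HD, DB) = 90.00° ✓; |DB| = 7.999 ✓; ∠(DB, BW) = 90.00° ✓; |BW| = 24.10 ✓; ∠BWA = 108.0° ✓; |WA| = 21.30 ✗.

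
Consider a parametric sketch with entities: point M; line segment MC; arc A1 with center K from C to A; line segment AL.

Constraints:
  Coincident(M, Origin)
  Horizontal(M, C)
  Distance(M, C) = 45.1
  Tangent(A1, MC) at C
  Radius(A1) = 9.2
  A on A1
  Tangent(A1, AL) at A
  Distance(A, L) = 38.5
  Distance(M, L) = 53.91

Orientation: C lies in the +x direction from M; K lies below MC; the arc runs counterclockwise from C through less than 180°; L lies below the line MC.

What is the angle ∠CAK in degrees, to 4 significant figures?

50.22°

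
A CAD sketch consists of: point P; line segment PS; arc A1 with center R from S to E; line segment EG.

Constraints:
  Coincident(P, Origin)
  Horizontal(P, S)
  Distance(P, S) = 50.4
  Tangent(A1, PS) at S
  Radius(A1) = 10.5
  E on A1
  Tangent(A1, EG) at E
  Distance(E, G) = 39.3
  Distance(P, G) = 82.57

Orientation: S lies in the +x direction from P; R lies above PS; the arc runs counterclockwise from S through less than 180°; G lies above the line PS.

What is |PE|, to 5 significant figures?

61.349

P is at the origin; P and S share the same y with |PS| = 50.4 and S on the +x side, so S = (50.400, 0.0000). Since A1 is tangent to PS there, RS ⟂ PS, so R = S + (0, 10.5) = (50.400, 10.500). Since RE ⟂ EG (tangency), |RG| = √(10.5² + 39.3²) = 40.678 regardless of where E sits on A1. So G lies on both circle(P, 82.57) and circle(R, 40.678); the above-PS intersection is G = (67.652, 47.339). E is the foot of the tangent from G: E = (60.736, 8.6521).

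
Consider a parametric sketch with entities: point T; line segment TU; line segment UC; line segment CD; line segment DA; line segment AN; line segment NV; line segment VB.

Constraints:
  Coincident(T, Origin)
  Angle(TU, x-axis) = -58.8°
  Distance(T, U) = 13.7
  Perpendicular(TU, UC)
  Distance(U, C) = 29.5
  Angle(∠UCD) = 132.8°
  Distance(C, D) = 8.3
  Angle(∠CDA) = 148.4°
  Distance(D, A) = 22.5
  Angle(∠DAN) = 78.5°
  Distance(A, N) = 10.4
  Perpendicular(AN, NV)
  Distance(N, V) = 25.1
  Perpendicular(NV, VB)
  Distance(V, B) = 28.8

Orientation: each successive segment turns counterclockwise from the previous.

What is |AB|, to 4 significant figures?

31.12

T is at the origin; TU runs at -58.8° with length 13.7, so U = (7.097, -11.72). TU ⟂ UC, so UC runs at 31.20°; with |UC| = 29.5, C = (32.33, 3.563). ∠UCD = 132.8° gives CD at 78.40° from the x-axis; with |CD| = 8.3, D = (34.00, 11.69). ∠CDA = 148.4° gives DA at 110.0° from the x-axis; with |DA| = 22.5, A = (26.30, 32.84). ∠DAN = 78.5° gives AN at -148.5° from the x-axis; with |AN| = 10.4, N = (17.44, 27.40). The perpendicularity gives NV at right angles to AN, so NV runs at -58.50°; with |NV| = 25.1, V = (30.55, 6.002). NV is perpendicular to VB, so VB runs at 31.50°; with |VB| = 28.8, B = (55.11, 21.05). Then |AB| = |B − A| = 31.12.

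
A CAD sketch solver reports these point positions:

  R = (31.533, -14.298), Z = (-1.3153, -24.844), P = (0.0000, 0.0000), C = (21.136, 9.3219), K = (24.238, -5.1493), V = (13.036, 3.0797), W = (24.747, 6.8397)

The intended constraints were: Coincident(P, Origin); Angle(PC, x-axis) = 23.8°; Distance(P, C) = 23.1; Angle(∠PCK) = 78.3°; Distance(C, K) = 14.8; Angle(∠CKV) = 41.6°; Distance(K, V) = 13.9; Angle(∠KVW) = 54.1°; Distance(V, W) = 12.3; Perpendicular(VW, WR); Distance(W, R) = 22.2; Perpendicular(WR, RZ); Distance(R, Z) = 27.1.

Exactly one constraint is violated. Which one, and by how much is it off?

Distance(R, Z) = 27.1 — off by 7.40.

P = (0.00, 0.00) ✓; PC at 23.80° ✓; |PC| = 23.10 ✓; ∠PCK = 78.30° ✓; |CK| = 14.80 ✓; ∠CKV = 41.60° ✓; |KV| = 13.90 ✓; ∠KVW = 54.10° ✓; |VW| = 12.30 ✓; ∠(VW, WR) = 90.00° ✓; |WR| = 22.20 ✓; ∠(WR, RZ) = 90.00° ✓; |RZ| = 34.50 ✗.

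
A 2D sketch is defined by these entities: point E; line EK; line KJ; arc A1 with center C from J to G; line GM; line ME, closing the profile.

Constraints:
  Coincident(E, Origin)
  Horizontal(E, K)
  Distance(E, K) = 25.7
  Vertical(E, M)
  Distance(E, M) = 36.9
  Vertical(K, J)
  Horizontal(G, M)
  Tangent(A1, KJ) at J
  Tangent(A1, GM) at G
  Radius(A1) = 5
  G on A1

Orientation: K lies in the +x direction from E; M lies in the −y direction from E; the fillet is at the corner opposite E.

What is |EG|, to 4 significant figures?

42.31

E is at the origin; E and K share the same y with |EK| = 25.7 and K on the +x side, so K = (25.70, 0.000). E and M share the same x with |EM| = 36.9 and M on the −y side, so M = (0.000, -36.90). The virtual corner opposite E is at (25.70, -36.90). The tangent condition forces CJ to be normal to KJ and the tangent condition forces CG to be normal to GM, with radius 5.0, so the center C sits 5.0 in from both sides at C = (20.70, -31.90). That places the tangent points at J = (25.70, -31.90) on KJ and G = (20.70, -36.90) on GM. Then |EG| = |G − E| = 42.31.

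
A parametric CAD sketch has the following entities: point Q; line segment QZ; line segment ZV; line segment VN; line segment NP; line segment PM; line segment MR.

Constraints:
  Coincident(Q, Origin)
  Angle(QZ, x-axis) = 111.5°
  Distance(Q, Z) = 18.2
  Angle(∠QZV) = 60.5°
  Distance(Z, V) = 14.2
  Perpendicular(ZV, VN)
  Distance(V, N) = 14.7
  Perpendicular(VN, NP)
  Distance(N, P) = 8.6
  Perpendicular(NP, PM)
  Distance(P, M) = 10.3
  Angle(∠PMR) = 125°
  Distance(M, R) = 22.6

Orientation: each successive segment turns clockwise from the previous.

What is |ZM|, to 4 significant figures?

7.122

VN is perpendicular to NP, so NP runs at 172.0°; with |NP| = 8.6, P = (-3.171, 1.597). NP ⟂ PM, so PM runs at 82.00°; with |PM| = 10.3, M = (-1.737, 11.80). Then |ZM| = |M − Z| = 7.122.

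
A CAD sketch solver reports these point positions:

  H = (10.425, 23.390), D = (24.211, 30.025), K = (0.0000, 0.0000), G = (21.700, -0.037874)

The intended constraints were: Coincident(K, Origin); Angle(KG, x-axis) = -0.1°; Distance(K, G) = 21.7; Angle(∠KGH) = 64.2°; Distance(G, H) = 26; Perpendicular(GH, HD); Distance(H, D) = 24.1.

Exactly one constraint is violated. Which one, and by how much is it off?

Distance(H, D) = 24.1 — off by 8.80.

K = (0.00, 0.00) ✓; KG at -0.1000° ✓; |KG| = 21.70 ✓; ∠KGH = 64.20° ✓; |GH| = 26.00 ✓; ∠(GH, HD) = 90.00° ✓; |HD| = 15.30 ✗.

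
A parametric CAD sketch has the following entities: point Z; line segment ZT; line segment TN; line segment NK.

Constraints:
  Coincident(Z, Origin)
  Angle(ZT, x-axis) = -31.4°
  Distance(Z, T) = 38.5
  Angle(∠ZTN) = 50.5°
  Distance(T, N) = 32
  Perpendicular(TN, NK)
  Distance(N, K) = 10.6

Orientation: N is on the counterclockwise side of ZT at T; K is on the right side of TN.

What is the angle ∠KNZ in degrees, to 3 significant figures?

166°

Z is at the origin; ZT runs at -31.4° with length 38.5, so T = 38.5·(cos -31.4°, sin -31.4°) = (32.9, -20.1). ∠ZTN = 50.5°, so TN runs at -31.4° + (180° − 50.5°) = 98.1° from the x-axis; with |TN| = 32.0, N = T + 32.0·(cos 98.1°, sin 98.1°) = (28.4, 11.6). TN ⟂ NK; with |NK| = 10.6 on the right of TN, K = N + 10.6·(0.990, 0.141) = (38.8, 13.1). Then cos ∠KNZ = NK·NZ / (|NK||NZ|), giving 166°.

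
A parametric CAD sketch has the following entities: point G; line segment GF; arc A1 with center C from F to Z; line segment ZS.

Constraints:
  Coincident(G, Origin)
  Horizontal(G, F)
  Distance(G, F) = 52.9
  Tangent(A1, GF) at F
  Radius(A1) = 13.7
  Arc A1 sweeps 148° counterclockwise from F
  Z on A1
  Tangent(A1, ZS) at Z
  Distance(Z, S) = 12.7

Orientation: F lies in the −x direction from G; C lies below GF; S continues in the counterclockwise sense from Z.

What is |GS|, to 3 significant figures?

58.9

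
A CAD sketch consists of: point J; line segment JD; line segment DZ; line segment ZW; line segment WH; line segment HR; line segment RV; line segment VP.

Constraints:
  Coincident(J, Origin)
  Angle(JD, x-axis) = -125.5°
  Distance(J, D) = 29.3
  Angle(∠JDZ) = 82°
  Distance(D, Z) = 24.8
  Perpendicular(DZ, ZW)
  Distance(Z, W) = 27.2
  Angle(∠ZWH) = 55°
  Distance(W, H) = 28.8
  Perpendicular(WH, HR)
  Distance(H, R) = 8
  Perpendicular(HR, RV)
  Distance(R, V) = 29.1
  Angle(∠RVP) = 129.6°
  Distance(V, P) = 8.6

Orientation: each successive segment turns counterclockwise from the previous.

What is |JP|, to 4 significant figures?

26.25

J is at the origin; JD runs at -125.5° with length 29.3, so D = (-17.01, -23.85). ∠JDZ = 82.0° gives DZ at -27.50° from the x-axis; with |DZ| = 24.8, Z = (4.983, -35.30). DZ is perpendicular to ZW, so ZW runs at 62.50°; with |ZW| = 27.2, W = (17.54, -11.18). ∠ZWH = 55.0° gives WH at -172.5° from the x-axis; with |WH| = 28.8, H = (-11.01, -14.94). The perpendicularity gives HR at right angles to WH, so HR runs at -82.50°; with |HR| = 8.0, R = (-9.967, -22.87). HR is perpendicular to RV, so RV runs at 7.500°; with |RV| = 29.1, V = (18.88, -19.07). ∠RVP = 129.6° gives VP at 57.90° from the x-axis; with |VP| = 8.6, P = (23.45, -11.79). Then |JP| = |P − J| = 26.25.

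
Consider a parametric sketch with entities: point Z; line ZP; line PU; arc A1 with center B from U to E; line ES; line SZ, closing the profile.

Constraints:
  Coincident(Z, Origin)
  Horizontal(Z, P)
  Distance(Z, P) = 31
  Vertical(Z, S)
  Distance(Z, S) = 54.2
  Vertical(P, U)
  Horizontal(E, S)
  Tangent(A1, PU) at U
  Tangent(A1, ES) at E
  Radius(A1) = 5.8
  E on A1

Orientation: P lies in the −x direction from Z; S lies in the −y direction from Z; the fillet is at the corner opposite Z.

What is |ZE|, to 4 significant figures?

59.77

Z is at the origin; Z and P share the same y with |ZP| = 31.0 and P on the −x side, so P = (-31.00, 0.000). ZS is vertical with |ZS| = 54.2 and S on the −y side, so S = (0.000, -54.20). The virtual corner opposite Z is at (-31.00, -54.20). Tangency of A1 to PU means the radius BU is perpendicular to PU and A1 meets ES tangentially, so BE is at right angles to ES, with radius 5.8, so the center B sits 5.8 in from both sides at B = (-25.20, -48.40). That places the tangent points at U = (-31.00, -48.40) on PU and E = (-25.20, -54.20) on ES. Then |ZE| = |E − Z| = 59.77.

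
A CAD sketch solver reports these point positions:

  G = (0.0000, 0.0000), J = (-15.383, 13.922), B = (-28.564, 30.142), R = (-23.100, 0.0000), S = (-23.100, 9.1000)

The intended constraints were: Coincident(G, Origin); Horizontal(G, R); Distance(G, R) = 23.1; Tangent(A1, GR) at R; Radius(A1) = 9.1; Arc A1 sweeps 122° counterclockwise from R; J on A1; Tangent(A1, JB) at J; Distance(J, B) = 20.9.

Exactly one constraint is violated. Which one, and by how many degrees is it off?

Tangent(A1, JB) at J — off by 7.10°.

G = (0.00, 0.00) ✓; G.y = 0.00, R.y = 0.00 ✓; |GR| = 23.10 ✓; ∠(SR, RG) = 90.00° ✓; |SR| = 9.100 ✓; bearing(S→J) − bearing(S→R) = 122.0° ✓; |SJ| = 9.100 ✓; ∠(SJ, JB) = 82.90° ✗; |JB| = 20.90 ✓.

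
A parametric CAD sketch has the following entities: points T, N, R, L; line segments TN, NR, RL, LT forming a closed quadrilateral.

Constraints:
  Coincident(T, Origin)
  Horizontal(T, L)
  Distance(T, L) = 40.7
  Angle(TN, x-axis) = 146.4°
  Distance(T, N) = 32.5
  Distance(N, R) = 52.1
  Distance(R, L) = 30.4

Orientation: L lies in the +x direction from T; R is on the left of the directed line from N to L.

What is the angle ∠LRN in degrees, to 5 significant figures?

113.79°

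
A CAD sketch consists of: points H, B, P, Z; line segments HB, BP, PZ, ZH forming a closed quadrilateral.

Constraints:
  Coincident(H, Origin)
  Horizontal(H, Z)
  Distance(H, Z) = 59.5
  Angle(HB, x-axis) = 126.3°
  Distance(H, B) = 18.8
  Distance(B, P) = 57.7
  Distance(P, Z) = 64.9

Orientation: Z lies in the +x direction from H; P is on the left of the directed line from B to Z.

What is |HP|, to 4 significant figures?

63.79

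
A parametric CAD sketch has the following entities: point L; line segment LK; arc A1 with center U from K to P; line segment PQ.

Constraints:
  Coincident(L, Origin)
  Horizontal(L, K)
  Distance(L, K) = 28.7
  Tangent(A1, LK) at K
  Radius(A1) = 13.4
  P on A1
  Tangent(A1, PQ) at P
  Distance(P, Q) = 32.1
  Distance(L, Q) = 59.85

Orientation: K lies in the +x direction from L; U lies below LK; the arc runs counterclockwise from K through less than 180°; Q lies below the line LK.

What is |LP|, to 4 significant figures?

27.79

L is at the origin; LK is horizontal with |LK| = 28.7 and K on the +x side, so K = (28.70, 0.000). The tangent condition forces UK to be normal to LK, so U = K + (0, -13.4) = (28.70, -13.40). Since UP ⟂ PQ (tangency), |UQ| = √(13.4² + 32.1²) = 34.78 regardless of where P sits on A1. So Q lies on both circle(L, 59.85) and circle(U, 34.78); the below-LK intersection is Q = (36.75, -47.24). P is the foot of the tangent from Q: P = (17.86, -21.28).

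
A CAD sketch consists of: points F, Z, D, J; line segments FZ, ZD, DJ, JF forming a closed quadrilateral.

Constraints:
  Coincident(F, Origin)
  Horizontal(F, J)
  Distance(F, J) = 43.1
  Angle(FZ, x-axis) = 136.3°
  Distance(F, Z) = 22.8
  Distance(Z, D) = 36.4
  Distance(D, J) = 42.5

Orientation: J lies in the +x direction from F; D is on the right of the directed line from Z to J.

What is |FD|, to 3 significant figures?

15.2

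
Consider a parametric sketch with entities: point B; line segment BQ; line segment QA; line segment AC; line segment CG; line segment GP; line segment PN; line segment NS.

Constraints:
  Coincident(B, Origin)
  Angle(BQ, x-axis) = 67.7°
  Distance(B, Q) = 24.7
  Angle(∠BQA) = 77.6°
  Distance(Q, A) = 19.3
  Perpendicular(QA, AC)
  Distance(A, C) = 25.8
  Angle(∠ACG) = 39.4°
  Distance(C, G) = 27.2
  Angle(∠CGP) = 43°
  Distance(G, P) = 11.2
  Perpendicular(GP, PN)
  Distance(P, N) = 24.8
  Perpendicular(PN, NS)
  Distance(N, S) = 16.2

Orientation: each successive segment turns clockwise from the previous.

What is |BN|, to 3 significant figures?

8.12

∠CGP = 43.0° gives GP at -42.3° from the x-axis; with |GP| = 11.2, P = (16.6, 10.2). GP ⟂ PN, so PN runs at -132°; with |PN| = 24.8, N = (-0.0830, -8.12). Then |BN| = |N − B| = 8.12.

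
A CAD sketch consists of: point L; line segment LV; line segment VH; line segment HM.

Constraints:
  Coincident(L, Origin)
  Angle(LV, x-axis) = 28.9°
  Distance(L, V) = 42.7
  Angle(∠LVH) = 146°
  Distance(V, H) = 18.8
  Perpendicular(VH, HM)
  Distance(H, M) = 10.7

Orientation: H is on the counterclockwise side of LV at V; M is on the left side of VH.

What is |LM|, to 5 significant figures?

55.779

L is at the origin; LV runs at 28.9° with length 42.7, so V = 42.7·(cos 28.9°, sin 28.9°) = (37.382, 20.636). ∠LVH = 146.0°, so VH runs at 28.9° + (180° − 146.0°) = 62.900° from the x-axis; with |VH| = 18.8, H = V + 18.8·(cos 62.900°, sin 62.900°) = (45.947, 37.372). The perpendicularity gives HM at right angles to VH; with |HM| = 10.7 on the left of VH, M = H + 10.7·(-0.89021, 0.45554) = (36.421, 42.246). Then |LM| = |M − L| = 55.779.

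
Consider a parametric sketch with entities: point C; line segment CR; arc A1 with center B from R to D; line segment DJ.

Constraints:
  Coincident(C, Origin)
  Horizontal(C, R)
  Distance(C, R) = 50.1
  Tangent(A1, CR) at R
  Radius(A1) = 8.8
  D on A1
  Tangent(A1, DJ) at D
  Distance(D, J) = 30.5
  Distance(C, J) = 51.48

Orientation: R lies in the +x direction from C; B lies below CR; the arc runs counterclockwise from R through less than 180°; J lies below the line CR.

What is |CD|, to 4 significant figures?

42.07

C is at the origin; C and R share the same y with |CR| = 50.1 and R on the +x side, so R = (50.10, 0.000). The tangent condition forces BR to be normal to CR, so B = R + (0, -8.8) = (50.10, -8.800). Since BD ⟂ DJ (tangency), |BJ| = √(8.8² + 30.5²) = 31.74 regardless of where D sits on A1. So J lies on both circle(C, 51.48) and circle(B, 31.74); the below-CR intersection is J = (35.70, -37.09). D is the foot of the tangent from J: D = (41.46, -7.139).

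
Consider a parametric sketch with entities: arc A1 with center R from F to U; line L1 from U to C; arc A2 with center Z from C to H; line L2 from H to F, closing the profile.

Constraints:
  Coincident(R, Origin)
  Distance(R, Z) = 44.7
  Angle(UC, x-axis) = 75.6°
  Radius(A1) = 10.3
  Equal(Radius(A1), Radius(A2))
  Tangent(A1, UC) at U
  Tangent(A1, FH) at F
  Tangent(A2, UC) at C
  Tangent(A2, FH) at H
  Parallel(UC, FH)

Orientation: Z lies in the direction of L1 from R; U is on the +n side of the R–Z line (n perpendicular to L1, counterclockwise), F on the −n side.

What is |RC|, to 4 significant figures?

45.87

Tangency of A1 to both parallel lines with radius 10.3 puts U and F at R ± 10.3·n: U = (-9.976, 2.562), F = (9.976, -2.562). Equal radii place C and H the same way about Z: C = Z + 10.3·n = (1.140, 45.86), H = Z − 10.3·n = (21.09, 40.73). Then |RC| = |C − R| = 45.87.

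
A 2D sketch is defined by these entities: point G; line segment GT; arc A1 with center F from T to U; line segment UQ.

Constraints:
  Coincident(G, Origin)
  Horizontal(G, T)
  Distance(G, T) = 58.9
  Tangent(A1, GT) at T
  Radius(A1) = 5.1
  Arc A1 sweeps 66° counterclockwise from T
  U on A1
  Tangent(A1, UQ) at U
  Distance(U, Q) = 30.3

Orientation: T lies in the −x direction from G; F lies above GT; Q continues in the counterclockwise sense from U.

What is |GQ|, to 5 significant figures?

51.960

On A1, T sits at bearing -90° from F; a 66° counterclockwise sweep puts U at bearing -24°, so U = F + 5.1·(cos -24°, sin -24°) = (-54.241, 3.0256). Tangency of A1 to UQ means the radius FU is perpendicular to UQ, so UQ runs along (−sin -24°, cos -24°); with |UQ| = 30.3, Q = (-41.917, 30.706). Then |GQ| = |Q − G| = 51.960.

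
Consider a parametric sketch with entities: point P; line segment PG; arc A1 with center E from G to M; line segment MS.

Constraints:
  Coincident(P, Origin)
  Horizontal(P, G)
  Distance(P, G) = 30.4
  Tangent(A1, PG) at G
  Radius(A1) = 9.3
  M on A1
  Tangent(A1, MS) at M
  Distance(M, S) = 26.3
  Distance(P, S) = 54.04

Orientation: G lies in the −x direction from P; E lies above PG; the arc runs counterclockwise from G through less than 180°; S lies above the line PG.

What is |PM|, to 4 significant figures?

28.17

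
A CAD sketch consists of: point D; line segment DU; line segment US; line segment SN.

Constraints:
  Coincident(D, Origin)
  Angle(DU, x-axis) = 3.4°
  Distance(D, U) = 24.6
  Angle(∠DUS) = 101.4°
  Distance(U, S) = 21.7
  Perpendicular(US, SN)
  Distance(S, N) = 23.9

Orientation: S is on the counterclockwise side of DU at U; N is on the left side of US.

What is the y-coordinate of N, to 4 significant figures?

26.27

D is at the origin; DU runs at 3.4° with length 24.6, so U = 24.6·(cos 3.4°, sin 3.4°) = (24.56, 1.459). ∠DUS = 101.4°, so US runs at 3.4° + (180° − 101.4°) = 82.00° from the x-axis; with |US| = 21.7, S = U + 21.7·(cos 82.00°, sin 82.00°) = (27.58, 22.95). US ⟂ SN; with |SN| = 23.9 on the left of US, N = S + 23.9·(-0.9903, 0.1392) = (3.909, 26.27). So N.y = 26.27.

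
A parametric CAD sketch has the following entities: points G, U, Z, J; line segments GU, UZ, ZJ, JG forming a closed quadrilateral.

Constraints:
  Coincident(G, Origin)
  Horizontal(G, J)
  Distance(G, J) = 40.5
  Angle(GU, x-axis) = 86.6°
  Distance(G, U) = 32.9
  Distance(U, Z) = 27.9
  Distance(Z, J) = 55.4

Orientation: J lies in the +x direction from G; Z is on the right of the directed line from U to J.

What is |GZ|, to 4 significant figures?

17.18

G is at the origin; GJ is horizontal with |GJ| = 40.5 and J in +x, so J = (40.5, 0). GU runs at 86.6° with |GU| = 32.9, so U = (1.951, 32.84). Z is determined by |UZ| = 27.9 and |ZJ| = 55.4 together: it lies at the intersection of circle(U, 27.9) and circle(J, 55.4). With |UJ| = 50.64, the foot of the radical line on UJ is 2.704 from U and the perpendicular offset is √(27.9² − 2.704²) = 27.77. Taking the right-of-UJ solution: Z = (-14.00, 9.951).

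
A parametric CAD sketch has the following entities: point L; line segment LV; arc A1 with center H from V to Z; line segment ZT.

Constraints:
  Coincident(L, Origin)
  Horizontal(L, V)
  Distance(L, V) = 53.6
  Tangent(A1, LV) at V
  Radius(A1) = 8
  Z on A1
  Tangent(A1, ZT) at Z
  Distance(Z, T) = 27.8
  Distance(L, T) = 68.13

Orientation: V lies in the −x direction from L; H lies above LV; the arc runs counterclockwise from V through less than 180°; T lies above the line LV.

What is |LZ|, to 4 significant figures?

47.61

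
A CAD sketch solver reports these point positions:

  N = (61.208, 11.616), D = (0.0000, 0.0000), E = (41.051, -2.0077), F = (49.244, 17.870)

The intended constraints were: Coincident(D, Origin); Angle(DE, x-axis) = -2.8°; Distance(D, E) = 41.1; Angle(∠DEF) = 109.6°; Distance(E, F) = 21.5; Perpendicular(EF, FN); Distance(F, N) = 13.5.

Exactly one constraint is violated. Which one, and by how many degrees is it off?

Perpendicular(EF, FN) — off by 5.20°.

D = (0.00, 0.00) ✓; DE at -2.800° ✓; |DE| = 41.10 ✓; ∠DEF = 109.6° ✓; |EF| = 21.50 ✓; ∠(EF, FN) = 95.20° ✗; |FN| = 13.50 ✓.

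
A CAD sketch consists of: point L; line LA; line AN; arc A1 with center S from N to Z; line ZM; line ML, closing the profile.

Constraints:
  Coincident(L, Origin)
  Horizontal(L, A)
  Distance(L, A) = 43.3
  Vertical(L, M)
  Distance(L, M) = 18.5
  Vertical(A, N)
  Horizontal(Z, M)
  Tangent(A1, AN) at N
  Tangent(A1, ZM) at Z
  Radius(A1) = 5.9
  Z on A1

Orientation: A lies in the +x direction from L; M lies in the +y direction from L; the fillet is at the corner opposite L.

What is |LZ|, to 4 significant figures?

41.73

L is at the origin; L and A share the same y with |LA| = 43.3 and A on the +x side, so A = (43.30, 0.000). LM is vertical with |LM| = 18.5 and M on the +y side, so M = (0.000, 18.50). The virtual corner opposite L is at (43.30, 18.50). Tangency of A1 to AN means the radius SN is perpendicular to AN and tangency of A1 to ZM means the radius SZ is perpendicular to ZM, with radius 5.9, so the center S sits 5.9 in from both sides at S = (37.40, 12.60). That places the tangent points at N = (43.30, 12.60) on AN and Z = (37.40, 18.50) on ZM. Then |LZ| = |Z − L| = 41.73.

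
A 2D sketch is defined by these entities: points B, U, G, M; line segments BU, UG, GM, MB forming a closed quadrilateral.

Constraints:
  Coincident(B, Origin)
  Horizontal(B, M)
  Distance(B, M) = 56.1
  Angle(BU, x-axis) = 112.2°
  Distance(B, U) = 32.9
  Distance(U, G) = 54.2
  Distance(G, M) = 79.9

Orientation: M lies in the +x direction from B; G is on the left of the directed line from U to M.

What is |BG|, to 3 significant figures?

75.6

Checks: |UG| = 54.20 ✓; |GM| = 79.90 ✓.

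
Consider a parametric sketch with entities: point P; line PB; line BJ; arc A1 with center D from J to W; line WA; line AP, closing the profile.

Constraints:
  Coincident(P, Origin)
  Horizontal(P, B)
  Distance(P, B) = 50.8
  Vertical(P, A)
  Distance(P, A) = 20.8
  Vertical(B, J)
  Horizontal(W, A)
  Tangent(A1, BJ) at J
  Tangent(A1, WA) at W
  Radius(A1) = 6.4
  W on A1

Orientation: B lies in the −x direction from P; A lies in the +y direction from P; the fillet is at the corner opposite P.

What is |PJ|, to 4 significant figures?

52.80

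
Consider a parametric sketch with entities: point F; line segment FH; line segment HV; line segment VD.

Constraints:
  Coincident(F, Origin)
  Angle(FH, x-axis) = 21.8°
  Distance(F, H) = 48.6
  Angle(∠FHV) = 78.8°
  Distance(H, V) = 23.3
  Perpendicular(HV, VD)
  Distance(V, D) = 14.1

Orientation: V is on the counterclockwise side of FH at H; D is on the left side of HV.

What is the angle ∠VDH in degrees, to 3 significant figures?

58.8°

∠FHV = 78.8°, so HV runs at 21.8° + (180° − 78.8°) = 123° from the x-axis; with |HV| = 23.3, V = H + 23.3·(cos 123°, sin 123°) = (32.4, 37.6). HV is perpendicular to VD; with |VD| = 14.1 on the left of HV, D = V + 14.1·(-0.839, -0.545) = (20.6, 29.9). Then cos ∠VDH = DV·DH / (|DV||DH|), giving 58.8°.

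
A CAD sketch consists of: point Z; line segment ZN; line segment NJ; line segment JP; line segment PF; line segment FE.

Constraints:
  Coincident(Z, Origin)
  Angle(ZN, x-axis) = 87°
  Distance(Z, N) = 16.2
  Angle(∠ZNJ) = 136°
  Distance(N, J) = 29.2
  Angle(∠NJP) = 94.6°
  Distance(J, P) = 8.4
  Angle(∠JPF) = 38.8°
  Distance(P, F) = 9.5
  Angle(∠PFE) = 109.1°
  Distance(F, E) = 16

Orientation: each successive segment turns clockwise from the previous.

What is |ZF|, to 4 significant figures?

36.34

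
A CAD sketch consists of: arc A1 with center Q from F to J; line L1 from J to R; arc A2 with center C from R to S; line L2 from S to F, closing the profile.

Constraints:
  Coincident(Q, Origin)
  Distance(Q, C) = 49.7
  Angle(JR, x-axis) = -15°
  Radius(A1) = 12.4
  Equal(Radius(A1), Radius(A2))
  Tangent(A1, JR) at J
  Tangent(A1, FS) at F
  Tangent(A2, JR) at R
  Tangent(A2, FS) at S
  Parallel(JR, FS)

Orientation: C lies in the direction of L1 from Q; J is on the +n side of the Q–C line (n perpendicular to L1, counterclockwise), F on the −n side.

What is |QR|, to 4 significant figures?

51.22

The slot axis is L1's direction at -15.0°, so u = (cos -15.0°, sin -15.0°) = (0.9659, -0.2588) and n = (−sin -15.0°, cos -15.0°) = (0.2588, 0.9659). Q is at the origin and C lies 49.7 along u from Q, so C = 49.7·u = (48.01, -12.86). Tangency of A1 to both parallel lines with radius 12.4 puts J and F at Q ± 12.4·n: J = (3.209, 11.98), F = (-3.209, -11.98). Equal radii place R and S the same way about C: R = C + 12.4·n = (51.22, -0.8858), S = C − 12.4·n = (44.80, -24.84). Then |QR| = |R − Q| = 51.22.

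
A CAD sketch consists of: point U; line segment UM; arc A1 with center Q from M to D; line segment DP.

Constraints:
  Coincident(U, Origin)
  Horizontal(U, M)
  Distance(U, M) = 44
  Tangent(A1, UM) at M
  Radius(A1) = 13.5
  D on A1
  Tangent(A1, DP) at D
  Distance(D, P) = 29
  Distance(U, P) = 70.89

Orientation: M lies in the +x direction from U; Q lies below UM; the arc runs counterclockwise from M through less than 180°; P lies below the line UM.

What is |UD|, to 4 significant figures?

42.07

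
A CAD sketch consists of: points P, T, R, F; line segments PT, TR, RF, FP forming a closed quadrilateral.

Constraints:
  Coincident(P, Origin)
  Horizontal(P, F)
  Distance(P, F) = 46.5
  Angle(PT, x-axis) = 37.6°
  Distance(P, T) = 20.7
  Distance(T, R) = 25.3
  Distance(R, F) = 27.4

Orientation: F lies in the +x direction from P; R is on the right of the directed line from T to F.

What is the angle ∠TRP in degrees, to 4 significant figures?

48.59°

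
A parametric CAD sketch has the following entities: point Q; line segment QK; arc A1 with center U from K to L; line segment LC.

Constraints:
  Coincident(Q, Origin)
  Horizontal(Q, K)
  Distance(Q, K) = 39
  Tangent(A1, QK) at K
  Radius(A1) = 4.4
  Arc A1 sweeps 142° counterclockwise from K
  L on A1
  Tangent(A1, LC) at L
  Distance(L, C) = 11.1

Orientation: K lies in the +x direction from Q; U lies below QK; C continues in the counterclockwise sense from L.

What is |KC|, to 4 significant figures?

15.89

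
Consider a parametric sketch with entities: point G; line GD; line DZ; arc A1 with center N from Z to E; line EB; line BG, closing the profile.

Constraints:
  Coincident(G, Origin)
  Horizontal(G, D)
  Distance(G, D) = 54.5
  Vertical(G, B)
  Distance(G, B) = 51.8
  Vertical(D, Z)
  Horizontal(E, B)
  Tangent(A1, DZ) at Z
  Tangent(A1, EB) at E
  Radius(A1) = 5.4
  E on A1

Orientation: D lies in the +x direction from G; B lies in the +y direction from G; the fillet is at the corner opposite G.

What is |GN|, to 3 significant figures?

67.6

G and B share the same x with |GB| = 51.8 and B on the +y side, so B = (0.00, 51.8). The virtual corner opposite G is at (54.5, 51.8). Tangency of A1 to DZ means the radius NZ is perpendicular to DZ and A1 meets EB tangentially, so NE is at right angles to EB, with radius 5.4, so the center N sits 5.4 in from both sides at N = (49.1, 46.4). Then |GN| = |N − G| = 67.6.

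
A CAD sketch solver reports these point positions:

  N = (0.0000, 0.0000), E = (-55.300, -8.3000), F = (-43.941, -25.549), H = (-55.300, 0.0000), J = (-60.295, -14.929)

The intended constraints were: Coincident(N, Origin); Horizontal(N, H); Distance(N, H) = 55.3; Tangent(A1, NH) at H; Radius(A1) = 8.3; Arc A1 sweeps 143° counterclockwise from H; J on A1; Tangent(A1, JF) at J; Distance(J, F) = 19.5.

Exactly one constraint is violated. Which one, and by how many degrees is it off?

Tangent(A1, JF) at J — off by 4.00°.

N = (0.00, 0.00) ✓; N.y = 0.00, H.y = 0.00 ✓; |NH| = 55.30 ✓; ∠(EH, HN) = 90.00° ✓; |EH| = 8.300 ✓; bearing(E→J) − bearing(E→H) = 143.0° ✓; |EJ| = 8.300 ✓; ∠(EJ, JF) = 86.00° ✗; |JF| = 19.50 ✓.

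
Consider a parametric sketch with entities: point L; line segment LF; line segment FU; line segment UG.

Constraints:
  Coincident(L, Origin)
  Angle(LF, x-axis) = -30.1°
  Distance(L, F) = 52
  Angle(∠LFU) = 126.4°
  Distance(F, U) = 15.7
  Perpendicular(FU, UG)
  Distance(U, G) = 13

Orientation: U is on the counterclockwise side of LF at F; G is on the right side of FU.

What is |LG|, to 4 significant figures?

71.95

L is at the origin; LF runs at -30.1° with length 52.0, so F = 52.0·(cos -30.1°, sin -30.1°) = (44.99, -26.08). ∠LFU = 126.4°, so FU runs at -30.1° + (180° − 126.4°) = 23.50° from the x-axis; with |FU| = 15.7, U = F + 15.7·(cos 23.50°, sin 23.50°) = (59.39, -19.82). The perpendicularity gives UG at right angles to FU; with |UG| = 13.0 on the right of FU, G = U + 13.0·(0.3987, -0.9171) = (64.57, -31.74). Then |LG| = |G − L| = 71.95.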